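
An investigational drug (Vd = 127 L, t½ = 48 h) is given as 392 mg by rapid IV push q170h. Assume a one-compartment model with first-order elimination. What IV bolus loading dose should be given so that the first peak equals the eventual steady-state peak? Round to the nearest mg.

f = (1/2)^(170/48) ≈ 0.085872; accumulation ratio R = 1/(1−f) ≈ 1.09394.
Loading dose to hit Cmax,ss on first dose: D_load = D_maint·R ≈ 392 × 1.09394 ≈ 428.82 mg.

429 mg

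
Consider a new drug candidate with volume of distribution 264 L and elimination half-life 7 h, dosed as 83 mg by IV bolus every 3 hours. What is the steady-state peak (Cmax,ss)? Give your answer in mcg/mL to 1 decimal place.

1.2 mcg/mL

τ/t½ = 3/7 ≈ 0.42857, so fraction remaining f = (1/2)^(3/7) ≈ 0.7430.
Accumulation ratio R = 1/(1 − f) ≈ 1/0.2570 ≈ 3.8911.
Each bolus raises the concentration by D/Vd = 83/264 ≈ 0.314 mcg/mL.
Cmax,ss = C₀/(1 − f) ≈ 0.314/0.2570 ≈ 1.222 mcg/mL.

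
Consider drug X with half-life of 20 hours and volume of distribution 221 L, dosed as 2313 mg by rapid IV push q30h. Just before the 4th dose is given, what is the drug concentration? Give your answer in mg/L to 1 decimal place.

5.5 mg/L

f = (1/2)^(τ/t½) = (1/2)^(30/20) ≈ 0.3536.
C₀ = D/Vd = 2313/221 ≈ 10.466 mg/L.
Before the 4th dose, 3 doses have been given. Superposition: Cmin = C₀·(f + f² + … + f^3).
≈ 10.466 × (0.3536 + 0.1250 + 0.0442) ≈ 10.466 × 0.5228 ≈ 5.472 mg/L.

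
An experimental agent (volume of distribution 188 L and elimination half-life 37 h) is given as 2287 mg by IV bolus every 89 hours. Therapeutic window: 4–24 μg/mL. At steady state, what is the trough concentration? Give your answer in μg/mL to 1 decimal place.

τ/t½ = 89/37 ≈ 2.4054, so fraction remaining f = (1/2)^(89/37) ≈ 0.1888.
Each bolus raises the concentration by D/Vd = 2287/188 ≈ 12.165 μg/mL.
Steady-state trough Cmin,ss = C₀·f/(1−f) ≈ 12.165 × 0.1888/0.8112 ≈ 2.831 μg/mL.
Trough 2.8 μg/mL vs MEC 4 μg/mL: subtherapeutic.

2.8 μg/mL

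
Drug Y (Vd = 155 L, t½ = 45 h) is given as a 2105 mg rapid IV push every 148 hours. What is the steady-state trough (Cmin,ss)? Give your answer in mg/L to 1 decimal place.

1.5 mg/L

τ/t½ = 148/45 ≈ 3.2889, so fraction remaining f = (1/2)^(148/45) ≈ 0.1023.
Single-dose peak C₀ = D/Vd = 2105/155 ≈ 13.581 mg/L.
Steady-state trough Cmin,ss = C₀·f/(1−f) ≈ 13.581 × 0.1023/0.8977 ≈ 1.548 mg/L.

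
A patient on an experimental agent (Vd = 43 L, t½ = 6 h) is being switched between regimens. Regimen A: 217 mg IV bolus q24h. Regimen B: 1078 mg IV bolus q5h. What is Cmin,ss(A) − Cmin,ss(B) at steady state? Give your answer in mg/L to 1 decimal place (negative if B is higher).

-31.7 mg/L

Regimen A: f = (1/2)^(24/6) ≈ 0.0625; Cmin,ss = (217/43)·f/(1−f) ≈ 0.336 mg/L.
Regimen B: f = (1/2)^(5/6) ≈ 0.5612; Cmin,ss = (1078/43)·f/(1−f) ≈ 32.063 mg/L.
Difference ≈ 0.336 − 32.063 ≈ -31.727 mg/L.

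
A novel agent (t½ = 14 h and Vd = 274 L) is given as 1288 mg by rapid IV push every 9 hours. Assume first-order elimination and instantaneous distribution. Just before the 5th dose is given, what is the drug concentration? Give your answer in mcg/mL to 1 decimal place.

7.0 mcg/mL

f = (1/2)^(τ/t½) = (1/2)^(9/14) ≈ 0.6404.
C₀ = D/Vd = 1288/274 ≈ 4.701 mcg/mL.
Before the 5th dose, 4 doses have been given. Superposition: Cmin = C₀·(f + f² + … + f^4).
≈ 4.701 × (0.6404 + 0.4101 + 0.2626 + 0.1682) ≈ 4.701 × 1.4813 ≈ 6.964 mcg/mL.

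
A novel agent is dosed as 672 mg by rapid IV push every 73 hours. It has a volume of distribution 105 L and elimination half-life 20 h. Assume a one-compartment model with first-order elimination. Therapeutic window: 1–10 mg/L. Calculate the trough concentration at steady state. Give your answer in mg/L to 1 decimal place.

τ/t½ = 73/20 ≈ 3.65, so fraction remaining f = (1/2)^(73/20) ≈ 0.0797.
At steady state, accumulation factor R = 1/(1 − e^(−kτ)) ≈ 1.0866.
Each bolus raises the concentration by D/Vd = 672/105 ≈ 6.400 mg/L.
Cmax,ss = C₀/(1 − f) ≈ 6.400/0.9203 ≈ 6.954 mg/L.
One interval later, Cmin,ss = Cmax,ss·e^(−kτ) ≈ 6.954 × 0.0797 ≈ 0.554 mg/L.
Trough 0.6 mg/L vs MEC 1 mg/L: subtherapeutic.

0.6 mg/L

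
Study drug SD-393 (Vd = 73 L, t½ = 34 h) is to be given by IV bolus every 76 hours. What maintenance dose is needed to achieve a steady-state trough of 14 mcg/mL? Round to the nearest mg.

τ/t½ = 76/34 ≈ 2.2353, so f = (1/2)^(76/34) ≈ 0.212378.
Cmin,ss = (D/Vd)·f/(1−f), so D = Cmin,ss·Vd·(1−f)/f.
D = 14 × 73 × (1−f)/f ≈ 14 × 73 × 3.70859 ≈ 3790.18 mg.

3790 mg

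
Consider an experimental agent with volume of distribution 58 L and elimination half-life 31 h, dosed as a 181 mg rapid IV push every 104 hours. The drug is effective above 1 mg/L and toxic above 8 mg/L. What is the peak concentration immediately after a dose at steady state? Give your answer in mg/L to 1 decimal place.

3.5 mg/L

k = ln2/t½ = ln2/31 ≈ 0.022360 h⁻¹; fraction remaining f = e^(−kτ) = e^(−0.022360×104) ≈ 0.0977.
At steady state, accumulation factor R = 1/(1 − e^(−kτ)) ≈ 1.1083.
Single-dose peak C₀ = D/Vd = 181/58 ≈ 3.121 mg/L.
Steady-state peak Cmax,ss = C₀·R ≈ 3.121 × 1.1083 ≈ 3.459 mg/L.
Peak 3.5 mg/L vs MTC 8 mg/L: below toxic threshold.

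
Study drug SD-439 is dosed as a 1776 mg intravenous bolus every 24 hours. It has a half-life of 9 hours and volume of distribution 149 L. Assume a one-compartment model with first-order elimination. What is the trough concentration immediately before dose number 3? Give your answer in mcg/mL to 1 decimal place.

f = (1/2)^(τ/t½) = (1/2)^(24/9) ≈ 0.1575.
C₀ = D/Vd = 1776/149 ≈ 11.919 mcg/mL.
Before the 3rd dose, 2 doses have been given. Superposition: Cmin = C₀·(f + f²).
≈ 11.919 × (0.1575 + 0.0248) ≈ 11.919 × 0.1823 ≈ 2.173 mcg/mL.

2.2 mcg/mL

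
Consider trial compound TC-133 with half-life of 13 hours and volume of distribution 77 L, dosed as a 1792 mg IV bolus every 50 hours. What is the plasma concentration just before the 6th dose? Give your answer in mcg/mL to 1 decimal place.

1.7 mcg/mL

f = (1/2)^(τ/t½) = (1/2)^(50/13) ≈ 0.0695.
C₀ = D/Vd = 1792/77 ≈ 23.273 mcg/mL.
Before the 6th dose, 5 doses have been given. Superposition: Cmin = C₀·(f + f² + … + f^5).
≈ 23.273 × (0.0695 + 0.0048 + 0.0003 + 0.0000 + 0.0000) ≈ 23.273 × 0.0746 ≈ 1.736 mcg/mL.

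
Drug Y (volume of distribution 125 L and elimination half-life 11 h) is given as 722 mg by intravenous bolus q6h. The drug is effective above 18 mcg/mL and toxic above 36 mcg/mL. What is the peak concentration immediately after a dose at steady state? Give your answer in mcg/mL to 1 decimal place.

18.3 mcg/mL

k = ln2/t½ = ln2/11 ≈ 0.063013 h⁻¹; fraction remaining f = e^(−kτ) = e^(−0.063013×6) ≈ 0.6852.
At steady state, accumulation factor R = 1/(1 − e^(−kτ)) ≈ 3.1766.
Each bolus raises the concentration by D/Vd = 722/125 ≈ 5.776 mcg/mL.
Steady-state peak Cmax,ss = C₀·R ≈ 5.776 × 3.1766 ≈ 18.348 mcg/mL.
Peak 18.3 mcg/mL vs MTC 36 mcg/mL: below toxic threshold.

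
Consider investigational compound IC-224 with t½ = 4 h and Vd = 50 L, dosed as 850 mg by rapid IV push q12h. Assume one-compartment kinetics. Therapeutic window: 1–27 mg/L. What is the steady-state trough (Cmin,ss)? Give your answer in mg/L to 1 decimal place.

2.4 mg/L

The dosing interval is 3 half-lives, so f = 2^(−3) = 0.125.
Accumulation ratio R = 1/(1 − f) = 1/0.875 = 8/7.
Single-dose peak C₀ = D/Vd = 850/50 = 17 mg/L.
Steady-state peak Cmax,ss = C₀·R = 17 × 8/7 ≈ 19.429 mg/L.
Steady-state trough Cmin,ss = Cmax,ss·f ≈ 19.429 × 0.125 ≈ 2.429 mg/L.
Trough 2.4 mg/L vs MEC 1 mg/L: adequate.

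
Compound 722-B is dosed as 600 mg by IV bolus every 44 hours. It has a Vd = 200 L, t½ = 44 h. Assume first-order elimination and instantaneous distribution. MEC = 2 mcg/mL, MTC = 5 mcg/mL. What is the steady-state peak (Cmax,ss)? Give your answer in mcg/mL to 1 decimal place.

τ = 44 h = 1 half-life, so f = (1/2)^1 = 0.5.
Accumulation ratio R = 1/(1 − f) = 1/0.5 = 2/1.
Single-dose peak C₀ = D/Vd = 600/200 = 3 mcg/mL.
Steady-state peak Cmax,ss = C₀·R = 3 × 2/1 ≈ 6.000 mcg/mL.
Peak 6.0 mcg/mL vs MTC 5 mcg/mL: exceeds toxic threshold.

6.0 mcg/mL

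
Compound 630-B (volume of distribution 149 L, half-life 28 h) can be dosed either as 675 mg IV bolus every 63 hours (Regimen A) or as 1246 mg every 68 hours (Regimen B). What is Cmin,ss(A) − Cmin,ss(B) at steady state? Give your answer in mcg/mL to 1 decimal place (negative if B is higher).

-0.7 mcg/mL

Regimen A: f = (1/2)^(63/28) ≈ 0.2102; Cmin,ss = (675/149)·f/(1−f) ≈ 1.206 mcg/mL.
Regimen B: f = (1/2)^(68/28) ≈ 0.1857; Cmin,ss = (1246/149)·f/(1−f) ≈ 1.907 mcg/mL.
Difference ≈ 1.206 − 1.907 ≈ -0.701 mcg/mL.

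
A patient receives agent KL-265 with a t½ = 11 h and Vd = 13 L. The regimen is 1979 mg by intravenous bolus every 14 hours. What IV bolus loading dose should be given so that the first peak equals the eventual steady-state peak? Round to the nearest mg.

3376 mg

f = (1/2)^(14/11) ≈ 0.413877; accumulation ratio R = 1/(1−f) ≈ 1.70613.
Loading dose to hit Cmax,ss on first dose: D_load = D_maint·R ≈ 1979 × 1.70613 ≈ 3376.43 mg.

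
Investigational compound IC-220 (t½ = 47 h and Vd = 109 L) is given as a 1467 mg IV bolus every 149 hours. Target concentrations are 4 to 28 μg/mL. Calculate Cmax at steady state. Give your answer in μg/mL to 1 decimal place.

Over one 149-h interval, 149/47 ≈ 3.1702 half-lives elapse, leaving f ≈ 0.1111 of each dose.
Accumulation ratio R = 1/(1 − f) ≈ 1/0.8889 ≈ 1.1250.
Each bolus raises the concentration by D/Vd = 1467/109 ≈ 13.459 μg/mL.
Steady-state peak Cmax,ss = C₀·R ≈ 13.459 × 1.1250 ≈ 15.141 μg/mL.
Peak 15.1 μg/mL vs MTC 28 μg/mL: below toxic threshold.

15.1 μg/mL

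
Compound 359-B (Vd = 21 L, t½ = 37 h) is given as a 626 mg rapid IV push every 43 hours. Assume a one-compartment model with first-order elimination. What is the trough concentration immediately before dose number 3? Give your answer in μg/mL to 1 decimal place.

f = (1/2)^(τ/t½) = (1/2)^(43/37) ≈ 0.4468.
C₀ = D/Vd = 626/21 ≈ 29.810 μg/mL.
Before the 3rd dose, 2 doses have been given. Superposition: Cmin = C₀·(f + f²).
≈ 29.810 × (0.4468 + 0.1996) ≈ 29.810 × 0.6464 ≈ 19.269 μg/mL.

19.3 μg/mL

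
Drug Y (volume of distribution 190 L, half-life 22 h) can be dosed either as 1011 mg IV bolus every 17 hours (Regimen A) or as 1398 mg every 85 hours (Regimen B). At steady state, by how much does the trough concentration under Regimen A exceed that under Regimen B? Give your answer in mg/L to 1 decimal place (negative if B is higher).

Regimen A: f = (1/2)^(17/22) ≈ 0.5853; Cmin,ss = (1011/190)·f/(1−f) ≈ 7.510 mg/L.
Regimen B: f = (1/2)^(85/22) ≈ 0.0687; Cmin,ss = (1398/190)·f/(1−f) ≈ 0.543 mg/L.
Difference ≈ 7.510 − 0.543 ≈ 6.967 mg/L.

7.0 mg/L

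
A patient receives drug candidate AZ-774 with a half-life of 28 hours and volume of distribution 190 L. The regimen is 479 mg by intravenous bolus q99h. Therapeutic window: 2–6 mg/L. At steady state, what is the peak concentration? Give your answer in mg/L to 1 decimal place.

2.8 mg/L

Over one 99-h interval, 99/28 ≈ 3.5357 half-lives elapse, leaving f ≈ 0.0862 of each dose.
Accumulation ratio R = 1/(1 − f) ≈ 1/0.9138 ≈ 1.0943.
Each bolus raises the concentration by D/Vd = 479/190 ≈ 2.521 mg/L.
Cmax,ss = C₀/(1 − f) ≈ 2.521/0.9138 ≈ 2.759 mg/L.
Peak 2.8 mg/L vs MTC 6 mg/L: below toxic threshold.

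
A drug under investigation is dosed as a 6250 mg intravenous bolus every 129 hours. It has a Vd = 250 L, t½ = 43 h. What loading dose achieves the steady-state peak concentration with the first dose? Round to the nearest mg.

f = (1/2)^(129/43) ≈ 0.125000; accumulation ratio R = 1/(1−f) ≈ 1.14286.
Loading dose to hit Cmax,ss on first dose: D_load = D_maint·R ≈ 6250 × 1.14286 ≈ 7142.88 mg.

7143 mg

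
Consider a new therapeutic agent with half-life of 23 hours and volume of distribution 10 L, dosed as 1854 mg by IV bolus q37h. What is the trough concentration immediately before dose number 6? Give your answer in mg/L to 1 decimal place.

f = (1/2)^(τ/t½) = (1/2)^(37/23) ≈ 0.3279.
C₀ = D/Vd = 1854/10 ≈ 185.400 mg/L.
Before the 6th dose, 5 doses have been given. Superposition: Cmin = C₀·(f + f² + … + f^5).
≈ 185.400 × (0.3279 + 0.1075 + 0.0353 + 0.0116 + 0.0038) ≈ 185.400 × 0.4861 ≈ 90.123 mg/L.

90.1 mg/L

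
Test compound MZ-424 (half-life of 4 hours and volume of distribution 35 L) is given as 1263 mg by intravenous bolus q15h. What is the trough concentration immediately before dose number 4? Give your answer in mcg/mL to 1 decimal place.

f = (1/2)^(τ/t½) = (1/2)^(15/4) ≈ 0.0743.
C₀ = D/Vd = 1263/35 ≈ 36.086 mcg/mL.
Before the 4th dose, 3 doses have been given. Superposition: Cmin = C₀·(f + f² + … + f^3).
≈ 36.086 × (0.0743 + 0.0055 + 0.0004) ≈ 36.086 × 0.0802 ≈ 2.894 mcg/mL.

2.9 mcg/mL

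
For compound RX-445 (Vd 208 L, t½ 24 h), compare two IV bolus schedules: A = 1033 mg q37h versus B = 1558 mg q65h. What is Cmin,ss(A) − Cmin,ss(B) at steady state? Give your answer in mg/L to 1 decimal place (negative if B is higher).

Regimen A: f = (1/2)^(37/24) ≈ 0.3435; Cmin,ss = (1033/208)·f/(1−f) ≈ 2.599 mg/L.
Regimen B: f = (1/2)^(65/24) ≈ 0.1530; Cmin,ss = (1558/208)·f/(1−f) ≈ 1.353 mg/L.
Difference ≈ 2.599 − 1.353 ≈ 1.246 mg/L.

1.2 mg/L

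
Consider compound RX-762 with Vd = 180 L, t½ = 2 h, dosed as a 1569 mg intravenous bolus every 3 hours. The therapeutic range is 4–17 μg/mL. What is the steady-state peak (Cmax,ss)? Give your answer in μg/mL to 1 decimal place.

τ/t½ = 3/2 ≈ 1.5, so fraction remaining f = (1/2)^(3/2) ≈ 0.3536.
At steady state, accumulation factor R = 1/(1 − e^(−kτ)) ≈ 1.5470.
Each bolus raises the concentration by D/Vd = 1569/180 ≈ 8.717 μg/mL.
Cmax,ss = C₀/(1 − f) ≈ 8.717/0.6464 ≈ 13.485 μg/mL.
Peak 13.5 μg/mL vs MTC 17 μg/mL: below toxic threshold.

13.5 μg/mL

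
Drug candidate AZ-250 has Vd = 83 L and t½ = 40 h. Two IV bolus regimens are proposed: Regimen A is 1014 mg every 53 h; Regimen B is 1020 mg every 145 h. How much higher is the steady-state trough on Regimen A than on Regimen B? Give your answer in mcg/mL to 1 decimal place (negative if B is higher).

Regimen A: f = (1/2)^(53/40) ≈ 0.3991; Cmin,ss = (1014/83)·f/(1−f) ≈ 8.114 mcg/mL.
Regimen B: f = (1/2)^(145/40) ≈ 0.0811; Cmin,ss = (1020/83)·f/(1−f) ≈ 1.085 mcg/mL.
Difference ≈ 8.114 − 1.085 ≈ 7.029 mcg/mL.

7.0 mcg/mL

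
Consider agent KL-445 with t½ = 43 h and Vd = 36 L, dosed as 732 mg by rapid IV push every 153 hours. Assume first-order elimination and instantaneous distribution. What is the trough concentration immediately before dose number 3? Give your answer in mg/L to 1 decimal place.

1.9 mg/L

f = (1/2)^(τ/t½) = (1/2)^(153/43) ≈ 0.0849.
C₀ = D/Vd = 732/36 ≈ 20.333 mg/L.
Before the 3rd dose, 2 doses have been given. Superposition: Cmin = C₀·(f + f²).
≈ 20.333 × (0.0849 + 0.0072) ≈ 20.333 × 0.0921 ≈ 1.873 mg/L.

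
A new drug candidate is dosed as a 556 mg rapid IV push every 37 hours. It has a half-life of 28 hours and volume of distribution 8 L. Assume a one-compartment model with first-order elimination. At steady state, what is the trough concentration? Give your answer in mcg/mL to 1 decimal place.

46.4 mcg/mL

τ/t½ = 37/28 ≈ 1.3214, so fraction remaining f = (1/2)^(37/28) ≈ 0.4001.
Accumulation ratio R = 1/(1 − f) ≈ 1/0.5999 ≈ 1.6669.
Each bolus raises the concentration by D/Vd = 556/8 ≈ 69.500 mcg/mL.
Steady-state peak Cmax,ss = C₀·R ≈ 69.500 × 1.6669 ≈ 115.850 mcg/mL.
Steady-state trough Cmin,ss = Cmax,ss·f ≈ 115.850 × 0.4001 ≈ 46.352 mcg/mL.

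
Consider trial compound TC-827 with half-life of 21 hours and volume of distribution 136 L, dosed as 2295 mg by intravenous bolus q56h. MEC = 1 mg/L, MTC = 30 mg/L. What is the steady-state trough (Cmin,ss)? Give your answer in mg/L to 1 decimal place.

τ/t½ = 56/21 ≈ 2.6667, so fraction remaining f = (1/2)^(56/21) ≈ 0.1575.
Accumulation ratio R = 1/(1 − f) ≈ 1/0.8425 ≈ 1.1869.
Each bolus raises the concentration by D/Vd = 2295/136 ≈ 16.875 mg/L.
Cmax,ss = C₀/(1 − f) ≈ 16.875/0.8425 ≈ 20.030 mg/L.
One interval later, Cmin,ss = Cmax,ss·e^(−kτ) ≈ 20.030 × 0.1575 ≈ 3.155 mg/L.
Trough 3.2 mg/L vs MEC 1 mg/L: adequate.

3.2 mg/L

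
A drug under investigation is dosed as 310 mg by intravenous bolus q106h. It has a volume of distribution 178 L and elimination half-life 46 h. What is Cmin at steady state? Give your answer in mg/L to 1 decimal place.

0.4 mg/L

k = ln2/t½ = ln2/46 ≈ 0.015068 h⁻¹; fraction remaining f = e^(−kτ) = e^(−0.015068×106) ≈ 0.2025.
Single-dose peak C₀ = D/Vd = 310/178 ≈ 1.742 mg/L.
Steady-state trough Cmin,ss = C₀·f/(1−f) ≈ 1.742 × 0.2025/0.7975 ≈ 0.442 mg/L.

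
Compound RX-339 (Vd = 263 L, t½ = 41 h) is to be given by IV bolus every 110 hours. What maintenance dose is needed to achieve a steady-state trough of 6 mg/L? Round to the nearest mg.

τ/t½ = 110/41 ≈ 2.6829, so f = (1/2)^(110/41) ≈ 0.155725.
Cmin,ss = (D/Vd)·f/(1−f), so D = Cmin,ss·Vd·(1−f)/f.
D = 6 × 263 × (1−f)/f ≈ 6 × 263 × 5.42158 ≈ 8555.25 mg.

8555 mg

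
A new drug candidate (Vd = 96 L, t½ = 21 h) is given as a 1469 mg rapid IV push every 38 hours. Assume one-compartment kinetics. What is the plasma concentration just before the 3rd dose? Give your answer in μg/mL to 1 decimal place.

5.6 μg/mL

f = (1/2)^(τ/t½) = (1/2)^(38/21) ≈ 0.2853.
C₀ = D/Vd = 1469/96 ≈ 15.302 μg/mL.
Before the 3rd dose, 2 doses have been given. Superposition: Cmin = C₀·(f + f²).
≈ 15.302 × (0.2853 + 0.0814) ≈ 15.302 × 0.3667 ≈ 5.611 μg/mL.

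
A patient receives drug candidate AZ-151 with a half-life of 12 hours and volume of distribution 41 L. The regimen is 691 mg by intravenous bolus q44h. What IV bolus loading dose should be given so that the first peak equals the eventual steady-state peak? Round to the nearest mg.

750 mg

f = (1/2)^(44/12) ≈ 0.078745; accumulation ratio R = 1/(1−f) ≈ 1.08548.
Loading dose to hit Cmax,ss on first dose: D_load = D_maint·R ≈ 691 × 1.08548 ≈ 750.07 mg.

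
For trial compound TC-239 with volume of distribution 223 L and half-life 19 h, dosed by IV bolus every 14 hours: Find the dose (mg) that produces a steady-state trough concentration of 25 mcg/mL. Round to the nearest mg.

τ/t½ = 14/19 ≈ 0.73684, so f = (1/2)^(14/19) ≈ 0.600051.
Cmin,ss = (D/Vd)·f/(1−f), so D = Cmin,ss·Vd·(1−f)/f.
D = 25 × 223 × (1−f)/f ≈ 25 × 223 × 0.66653 ≈ 3715.90 mg.

3716 mg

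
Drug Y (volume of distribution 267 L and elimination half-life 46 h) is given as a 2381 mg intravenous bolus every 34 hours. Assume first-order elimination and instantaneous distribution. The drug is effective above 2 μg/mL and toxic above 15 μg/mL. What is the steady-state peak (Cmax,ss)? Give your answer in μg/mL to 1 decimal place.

τ/t½ = 34/46 ≈ 0.73913, so fraction remaining f = (1/2)^(34/46) ≈ 0.5991.
At steady state, accumulation factor R = 1/(1 − e^(−kτ)) ≈ 2.4944.
Each bolus raises the concentration by D/Vd = 2381/267 ≈ 8.918 μg/mL.
Steady-state peak Cmax,ss = C₀·R ≈ 8.918 × 2.4944 ≈ 22.245 μg/mL.
Peak 22.2 μg/mL vs MTC 15 μg/mL: exceeds toxic threshold.

22.2 μg/mL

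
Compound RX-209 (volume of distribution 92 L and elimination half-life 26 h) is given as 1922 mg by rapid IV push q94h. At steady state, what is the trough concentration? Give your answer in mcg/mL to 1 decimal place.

1.9 mcg/mL

k = ln2/t½ = ln2/26 ≈ 0.026660 h⁻¹; fraction remaining f = e^(−kτ) = e^(−0.026660×94) ≈ 0.0816.
Accumulation ratio R = 1/(1 − f) ≈ 1/0.9184 ≈ 1.0889.
Single-dose peak C₀ = D/Vd = 1922/92 ≈ 20.891 mcg/mL.
Steady-state peak Cmax,ss = C₀·R ≈ 20.891 × 1.0889 ≈ 22.748 mcg/mL.
Steady-state trough Cmin,ss = Cmax,ss·f ≈ 22.748 × 0.0816 ≈ 1.856 mcg/mL.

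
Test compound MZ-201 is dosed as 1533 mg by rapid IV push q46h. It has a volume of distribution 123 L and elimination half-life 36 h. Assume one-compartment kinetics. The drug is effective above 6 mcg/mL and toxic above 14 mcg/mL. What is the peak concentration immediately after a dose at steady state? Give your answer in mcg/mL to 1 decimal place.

21.2 mcg/mL

k = ln2/t½ = ln2/36 ≈ 0.019254 h⁻¹; fraction remaining f = e^(−kτ) = e^(−0.019254×46) ≈ 0.4124.
Accumulation ratio R = 1/(1 − f) ≈ 1/0.5876 ≈ 1.7018.
Each bolus raises the concentration by D/Vd = 1533/123 ≈ 12.463 mcg/mL.
Steady-state peak Cmax,ss = C₀·R ≈ 12.463 × 1.7018 ≈ 21.210 mcg/mL.
Peak 21.2 mcg/mL vs MTC 14 mcg/mL: exceeds toxic threshold.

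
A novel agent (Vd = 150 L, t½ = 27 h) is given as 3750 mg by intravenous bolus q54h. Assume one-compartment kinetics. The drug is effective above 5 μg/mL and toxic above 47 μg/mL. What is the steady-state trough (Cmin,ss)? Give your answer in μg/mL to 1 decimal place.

τ = 54 h = 2 half-lives, so f = (1/2)^2 = 0.25.
Accumulation ratio R = 1/(1 − f) = 1/0.75 = 4/3.
Single-dose peak C₀ = D/Vd = 3750/150 = 25 μg/mL.
Steady-state peak Cmax,ss = C₀·R = 25 × 4/3 ≈ 33.333 μg/mL.
Steady-state trough Cmin,ss = Cmax,ss·f ≈ 33.333 × 0.25 ≈ 8.333 μg/mL.
Trough 8.3 μg/mL vs MEC 5 μg/mL: adequate.

8.3 μg/mL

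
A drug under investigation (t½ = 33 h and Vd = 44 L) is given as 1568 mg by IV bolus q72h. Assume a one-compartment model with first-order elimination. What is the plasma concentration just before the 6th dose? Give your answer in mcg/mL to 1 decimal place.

f = (1/2)^(τ/t½) = (1/2)^(72/33) ≈ 0.2204.
C₀ = D/Vd = 1568/44 ≈ 35.636 mcg/mL.
Before the 6th dose, 5 doses have been given. Superposition: Cmin = C₀·(f + f² + … + f^5).
≈ 35.636 × (0.2204 + 0.0486 + 0.0107 + 0.0024 + 0.0005) ≈ 35.636 × 0.2826 ≈ 10.071 mcg/mL.

10.1 mcg/mL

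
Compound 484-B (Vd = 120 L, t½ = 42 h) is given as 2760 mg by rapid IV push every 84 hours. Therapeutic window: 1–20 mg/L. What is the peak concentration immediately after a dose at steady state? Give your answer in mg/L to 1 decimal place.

τ = 84 h = 2 half-lives, so f = (1/2)^2 = 0.25.
At steady state, R = 1/(1 − 0.25) = 4/3.
Single-dose peak C₀ = D/Vd = 2760/120 = 23 mg/L.
Steady-state peak Cmax,ss = C₀·R = 23 × 4/3 ≈ 30.667 mg/L.
Peak 30.7 mg/L vs MTC 20 mg/L: exceeds toxic threshold.

30.7 mg/L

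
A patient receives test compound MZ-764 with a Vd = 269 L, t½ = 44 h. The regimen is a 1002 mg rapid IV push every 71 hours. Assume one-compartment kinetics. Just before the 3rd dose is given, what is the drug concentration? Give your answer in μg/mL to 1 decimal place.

f = (1/2)^(τ/t½) = (1/2)^(71/44) ≈ 0.3268.
C₀ = D/Vd = 1002/269 ≈ 3.725 μg/mL.
Before the 3rd dose, 2 doses have been given. Superposition: Cmin = C₀·(f + f²).
≈ 3.725 × (0.3268 + 0.1068) ≈ 3.725 × 0.4336 ≈ 1.615 μg/mL.

1.6 μg/mL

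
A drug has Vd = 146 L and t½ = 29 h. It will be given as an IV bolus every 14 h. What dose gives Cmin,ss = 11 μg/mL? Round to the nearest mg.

638 mg

τ/t½ = 14/29 ≈ 0.48276, so f = (1/2)^(14/29) ≈ 0.715608.
Cmin,ss = (D/Vd)·f/(1−f), so D = Cmin,ss·Vd·(1−f)/f.
D = 11 × 146 × (1−f)/f ≈ 11 × 146 × 0.39741 ≈ 638.24 mg.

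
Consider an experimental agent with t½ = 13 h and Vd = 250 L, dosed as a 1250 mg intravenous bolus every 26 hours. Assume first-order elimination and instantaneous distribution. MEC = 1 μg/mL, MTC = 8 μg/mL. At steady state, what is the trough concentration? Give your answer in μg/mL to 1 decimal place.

1.7 μg/mL

The dosing interval is 2 half-lives, so f = 2^(−2) = 0.25.
Accumulation ratio R = 1/(1 − f) = 1/0.75 = 4/3.
Single-dose peak C₀ = D/Vd = 1250/250 = 5 μg/mL.
Steady-state peak Cmax,ss = C₀·R = 5 × 4/3 ≈ 6.667 μg/mL.
Steady-state trough Cmin,ss = Cmax,ss·f ≈ 6.667 × 0.25 ≈ 1.667 μg/mL.
Trough 1.7 μg/mL vs MEC 1 μg/mL: adequate.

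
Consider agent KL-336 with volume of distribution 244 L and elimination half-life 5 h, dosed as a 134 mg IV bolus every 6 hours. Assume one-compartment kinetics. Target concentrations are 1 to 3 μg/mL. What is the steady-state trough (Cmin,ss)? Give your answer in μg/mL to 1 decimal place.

τ/t½ = 6/5 ≈ 1.2, so fraction remaining f = (1/2)^(6/5) ≈ 0.4353.
Single-dose peak C₀ = D/Vd = 134/244 ≈ 0.549 μg/mL.
Steady-state trough Cmin,ss = C₀·f/(1−f) ≈ 0.549 × 0.4353/0.5647 ≈ 0.423 μg/mL.
Trough 0.4 μg/mL vs MEC 1 μg/mL: subtherapeutic.

0.4 μg/mL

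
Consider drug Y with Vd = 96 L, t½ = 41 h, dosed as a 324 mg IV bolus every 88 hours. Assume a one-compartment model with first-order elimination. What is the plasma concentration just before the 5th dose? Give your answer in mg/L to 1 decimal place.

1.0 mg/L

f = (1/2)^(τ/t½) = (1/2)^(88/41) ≈ 0.2259.
C₀ = D/Vd = 324/96 ≈ 3.375 mg/L.
Before the 5th dose, 4 doses have been given. Superposition: Cmin = C₀·(f + f² + … + f^4).
≈ 3.375 × (0.2259 + 0.0510 + 0.0115 + 0.0026) ≈ 3.375 × 0.2910 ≈ 0.982 mg/L.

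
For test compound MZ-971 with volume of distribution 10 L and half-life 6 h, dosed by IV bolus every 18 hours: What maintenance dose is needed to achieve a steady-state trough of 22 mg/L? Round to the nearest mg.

1540 mg

τ/t½ = 18/6 ≈ 3, so f = (1/2)^(18/6) ≈ 0.125000.
Cmin,ss = (D/Vd)·f/(1−f), so D = Cmin,ss·Vd·(1−f)/f.
D = 22 × 10 × (1−f)/f ≈ 22 × 10 × 7.00000 ≈ 1540.00 mg.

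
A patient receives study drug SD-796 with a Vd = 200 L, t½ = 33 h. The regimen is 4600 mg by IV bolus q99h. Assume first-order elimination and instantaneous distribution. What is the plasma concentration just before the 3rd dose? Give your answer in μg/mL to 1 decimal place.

f = (1/2)^(τ/t½) = (1/2)^(99/33) ≈ 0.1250.
C₀ = D/Vd = 4600/200 ≈ 23.000 μg/mL.
Before the 3rd dose, 2 doses have been given. Superposition: Cmin = C₀·(f + f²).
≈ 23.000 × (0.1250 + 0.0156) ≈ 23.000 × 0.1406 ≈ 3.234 μg/mL.

3.2 μg/mL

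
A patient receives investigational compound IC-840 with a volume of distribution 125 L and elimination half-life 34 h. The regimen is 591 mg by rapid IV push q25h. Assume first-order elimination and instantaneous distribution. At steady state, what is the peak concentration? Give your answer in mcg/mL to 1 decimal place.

11.8 mcg/mL

k = ln2/t½ = ln2/34 ≈ 0.020387 h⁻¹; fraction remaining f = e^(−kτ) = e^(−0.020387×25) ≈ 0.6007.
Accumulation ratio R = 1/(1 − f) ≈ 1/0.3993 ≈ 2.5044.
Single-dose peak C₀ = D/Vd = 591/125 ≈ 4.728 mcg/mL.
Cmax,ss = C₀/(1 − f) ≈ 4.728/0.3993 ≈ 11.841 mcg/mL.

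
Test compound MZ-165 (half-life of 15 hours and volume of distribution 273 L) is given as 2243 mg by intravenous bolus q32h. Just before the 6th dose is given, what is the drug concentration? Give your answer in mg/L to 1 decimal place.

f = (1/2)^(τ/t½) = (1/2)^(32/15) ≈ 0.2279.
C₀ = D/Vd = 2243/273 ≈ 8.216 mg/L.
Before the 6th dose, 5 doses have been given. Superposition: Cmin = C₀·(f + f² + … + f^5).
≈ 8.216 × (0.2279 + 0.0519 + 0.0118 + 0.0027 + 0.0006) ≈ 8.216 × 0.2949 ≈ 2.423 mg/L.

2.4 mg/L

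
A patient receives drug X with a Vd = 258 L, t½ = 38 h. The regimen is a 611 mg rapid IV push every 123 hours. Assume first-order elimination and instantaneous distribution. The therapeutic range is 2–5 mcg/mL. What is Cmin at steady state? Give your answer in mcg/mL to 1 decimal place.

0.3 mcg/mL

k = ln2/t½ = ln2/38 ≈ 0.018241 h⁻¹; fraction remaining f = e^(−kτ) = e^(−0.018241×123) ≈ 0.1061.
Accumulation ratio R = 1/(1 − f) ≈ 1/0.8939 ≈ 1.1187.
Each bolus raises the concentration by D/Vd = 611/258 ≈ 2.368 mcg/mL.
Cmax,ss = C₀/(1 − f) ≈ 2.368/0.8939 ≈ 2.649 mcg/mL.
Steady-state trough Cmin,ss = Cmax,ss·f ≈ 2.649 × 0.1061 ≈ 0.281 mcg/mL.
Trough 0.3 mcg/mL vs MEC 2 mcg/mL: subtherapeutic.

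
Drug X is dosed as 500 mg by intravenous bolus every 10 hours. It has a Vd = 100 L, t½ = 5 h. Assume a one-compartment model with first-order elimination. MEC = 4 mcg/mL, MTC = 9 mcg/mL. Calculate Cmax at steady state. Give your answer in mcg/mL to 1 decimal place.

6.7 mcg/mL

The dosing interval is 2 half-lives, so f = 2^(−2) = 0.25.
Accumulation ratio R = 1/(1 − f) = 1/0.75 = 4/3.
Single-dose peak C₀ = D/Vd = 500/100 = 5 mcg/mL.
Steady-state peak Cmax,ss = C₀·R = 5 × 4/3 ≈ 6.667 mcg/mL.
Peak 6.7 mcg/mL vs MTC 9 mcg/mL: below toxic threshold.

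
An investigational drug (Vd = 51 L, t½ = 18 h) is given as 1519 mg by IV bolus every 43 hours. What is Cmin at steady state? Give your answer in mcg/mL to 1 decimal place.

7.0 mcg/mL

k = ln2/t½ = ln2/18 ≈ 0.038508 h⁻¹; fraction remaining f = e^(−kτ) = e^(−0.038508×43) ≈ 0.1909.
At steady state, accumulation factor R = 1/(1 − e^(−kτ)) ≈ 1.2359.
Single-dose peak C₀ = D/Vd = 1519/51 ≈ 29.784 mcg/mL.
Steady-state peak Cmax,ss = C₀·R ≈ 29.784 × 1.2359 ≈ 36.810 mcg/mL.
One interval later, Cmin,ss = Cmax,ss·e^(−kτ) ≈ 36.810 × 0.1909 ≈ 7.027 mcg/mL.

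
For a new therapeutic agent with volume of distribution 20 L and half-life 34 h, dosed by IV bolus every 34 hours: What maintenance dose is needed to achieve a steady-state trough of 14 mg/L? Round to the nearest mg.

280 mg

τ/t½ = 34/34 ≈ 1, so f = (1/2)^(34/34) ≈ 0.500000.
Cmin,ss = (D/Vd)·f/(1−f), so D = Cmin,ss·Vd·(1−f)/f.
D = 14 × 20 × (1−f)/f ≈ 14 × 20 × 1.00000 ≈ 280.00 mg.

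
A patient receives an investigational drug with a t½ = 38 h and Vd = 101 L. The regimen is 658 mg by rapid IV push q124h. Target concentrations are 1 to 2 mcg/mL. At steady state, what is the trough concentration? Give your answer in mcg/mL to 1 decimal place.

0.8 mcg/mL

τ/t½ = 124/38 ≈ 3.2632, so fraction remaining f = (1/2)^(124/38) ≈ 0.1042.
Single-dose peak C₀ = D/Vd = 658/101 ≈ 6.515 mcg/mL.
Steady-state trough Cmin,ss = C₀·f/(1−f) ≈ 6.515 × 0.1042/0.8958 ≈ 0.758 mcg/mL.
Trough 0.8 mcg/mL vs MEC 1 mcg/mL: subtherapeutic.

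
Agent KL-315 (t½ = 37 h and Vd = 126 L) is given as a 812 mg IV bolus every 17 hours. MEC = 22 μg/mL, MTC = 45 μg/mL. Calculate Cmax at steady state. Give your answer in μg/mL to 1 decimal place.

23.6 μg/mL

τ/t½ = 17/37 ≈ 0.45946, so fraction remaining f = (1/2)^(17/37) ≈ 0.7273.
Accumulation ratio R = 1/(1 − f) ≈ 1/0.2727 ≈ 3.6670.
Each bolus raises the concentration by D/Vd = 812/126 ≈ 6.444 μg/mL.
Steady-state peak Cmax,ss = C₀·R ≈ 6.444 × 3.6670 ≈ 23.630 μg/mL.
Peak 23.6 μg/mL vs MTC 45 μg/mL: below toxic threshold.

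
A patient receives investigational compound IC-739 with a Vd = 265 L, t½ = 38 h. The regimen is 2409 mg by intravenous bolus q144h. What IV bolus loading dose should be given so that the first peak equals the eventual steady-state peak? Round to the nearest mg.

2597 mg

f = (1/2)^(144/38) ≈ 0.072319; accumulation ratio R = 1/(1−f) ≈ 1.07796.
Loading dose to hit Cmax,ss on first dose: D_load = D_maint·R ≈ 2409 × 1.07796 ≈ 2596.81 mg.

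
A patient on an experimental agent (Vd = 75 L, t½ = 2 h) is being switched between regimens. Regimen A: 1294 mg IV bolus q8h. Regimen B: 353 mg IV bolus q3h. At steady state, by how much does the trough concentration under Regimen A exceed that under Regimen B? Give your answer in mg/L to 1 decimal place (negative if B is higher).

-1.4 mg/L

Regimen A: f = (1/2)^(8/2) ≈ 0.0625; Cmin,ss = (1294/75)·f/(1−f) ≈ 1.150 mg/L.
Regimen B: f = (1/2)^(3/2) ≈ 0.3536; Cmin,ss = (353/75)·f/(1−f) ≈ 2.575 mg/L.
Difference ≈ 1.150 − 2.575 ≈ -1.425 mg/L.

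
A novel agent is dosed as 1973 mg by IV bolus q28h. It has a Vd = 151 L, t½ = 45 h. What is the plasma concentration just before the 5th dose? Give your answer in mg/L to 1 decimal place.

19.9 mg/L

f = (1/2)^(τ/t½) = (1/2)^(28/45) ≈ 0.6497.
C₀ = D/Vd = 1973/151 ≈ 13.066 mg/L.
Before the 5th dose, 4 doses have been given. Superposition: Cmin = C₀·(f + f² + … + f^4).
≈ 13.066 × (0.6497 + 0.4221 + 0.2742 + 0.1782) ≈ 13.066 × 1.5242 ≈ 19.915 mg/L.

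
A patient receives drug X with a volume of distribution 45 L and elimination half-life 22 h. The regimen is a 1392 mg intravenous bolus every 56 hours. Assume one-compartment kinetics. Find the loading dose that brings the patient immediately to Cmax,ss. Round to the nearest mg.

f = (1/2)^(56/22) ≈ 0.171294; accumulation ratio R = 1/(1−f) ≈ 1.20670.
Loading dose to hit Cmax,ss on first dose: D_load = D_maint·R ≈ 1392 × 1.20670 ≈ 1679.73 mg.

1680 mg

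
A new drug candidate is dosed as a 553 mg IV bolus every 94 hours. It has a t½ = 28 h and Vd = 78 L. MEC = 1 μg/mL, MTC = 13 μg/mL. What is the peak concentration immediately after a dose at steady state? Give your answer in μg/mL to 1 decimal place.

7.9 μg/mL

τ/t½ = 94/28 ≈ 3.3571, so fraction remaining f = (1/2)^(94/28) ≈ 0.0976.
Accumulation ratio R = 1/(1 − f) ≈ 1/0.9024 ≈ 1.1082.
Single-dose peak C₀ = D/Vd = 553/78 ≈ 7.090 μg/mL.
Steady-state peak Cmax,ss = C₀·R ≈ 7.090 × 1.1082 ≈ 7.857 μg/mL.
Peak 7.9 μg/mL vs MTC 13 μg/mL: below toxic threshold.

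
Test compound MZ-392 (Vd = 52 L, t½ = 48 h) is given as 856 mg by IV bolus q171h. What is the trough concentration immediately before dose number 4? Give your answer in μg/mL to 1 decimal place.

1.5 μg/mL

f = (1/2)^(τ/t½) = (1/2)^(171/48) ≈ 0.0846.
C₀ = D/Vd = 856/52 ≈ 16.462 μg/mL.
Before the 4th dose, 3 doses have been given. Superposition: Cmin = C₀·(f + f² + … + f^3).
≈ 16.462 × (0.0846 + 0.0072 + 0.0006) ≈ 16.462 × 0.0924 ≈ 1.521 μg/mL.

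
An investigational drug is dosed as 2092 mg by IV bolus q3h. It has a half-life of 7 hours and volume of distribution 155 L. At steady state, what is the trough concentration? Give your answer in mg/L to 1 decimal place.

39.0 mg/L

k = ln2/t½ = ln2/7 ≈ 0.099021 h⁻¹; fraction remaining f = e^(−kτ) = e^(−0.099021×3) ≈ 0.7430.
Accumulation ratio R = 1/(1 − f) ≈ 1/0.2570 ≈ 3.8911.
Single-dose peak C₀ = D/Vd = 2092/155 ≈ 13.497 mg/L.
Cmax,ss = C₀/(1 − f) ≈ 13.497/0.2570 ≈ 52.518 mg/L.
Steady-state trough Cmin,ss = Cmax,ss·f ≈ 52.518 × 0.7430 ≈ 39.021 mg/L.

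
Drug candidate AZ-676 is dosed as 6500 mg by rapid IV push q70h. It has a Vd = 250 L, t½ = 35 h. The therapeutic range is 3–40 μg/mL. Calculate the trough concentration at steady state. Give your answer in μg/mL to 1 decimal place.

τ = 70 h = 2 half-lives, so f = (1/2)^2 = 0.25.
Accumulation ratio R = 1/(1 − f) = 1/0.75 = 4/3.
Single-dose peak C₀ = D/Vd = 6500/250 = 26 μg/mL.
Steady-state peak Cmax,ss = C₀·R = 26 × 4/3 ≈ 34.667 μg/mL.
Steady-state trough Cmin,ss = Cmax,ss·f ≈ 34.667 × 0.25 ≈ 8.667 μg/mL.
Trough 8.7 μg/mL vs MEC 3 μg/mL: adequate.

8.7 μg/mL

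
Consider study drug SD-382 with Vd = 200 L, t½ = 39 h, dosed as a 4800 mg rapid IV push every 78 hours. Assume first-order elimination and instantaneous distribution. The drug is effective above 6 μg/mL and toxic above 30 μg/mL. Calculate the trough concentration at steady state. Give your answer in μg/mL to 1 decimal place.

τ = 78 h = 2 half-lives, so f = (1/2)^2 = 0.25.
Accumulation ratio R = 1/(1 − f) = 1/0.75 = 4/3.
Single-dose peak C₀ = D/Vd = 4800/200 = 24 μg/mL.
Steady-state peak Cmax,ss = C₀·R = 24 × 4/3 ≈ 32.000 μg/mL.
Steady-state trough Cmin,ss = Cmax,ss·f ≈ 32.000 × 0.25 ≈ 8.000 μg/mL.
Trough 8.0 μg/mL vs MEC 6 μg/mL: adequate.

8.0 μg/mL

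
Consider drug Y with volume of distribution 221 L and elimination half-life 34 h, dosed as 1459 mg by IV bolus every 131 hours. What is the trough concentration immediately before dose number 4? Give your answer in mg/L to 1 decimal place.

0.5 mg/L

f = (1/2)^(τ/t½) = (1/2)^(131/34) ≈ 0.0692.
C₀ = D/Vd = 1459/221 ≈ 6.602 mg/L.
Before the 4th dose, 3 doses have been given. Superposition: Cmin = C₀·(f + f² + … + f^3).
≈ 6.602 × (0.0692 + 0.0048 + 0.0003) ≈ 6.602 × 0.0743 ≈ 0.491 mg/L.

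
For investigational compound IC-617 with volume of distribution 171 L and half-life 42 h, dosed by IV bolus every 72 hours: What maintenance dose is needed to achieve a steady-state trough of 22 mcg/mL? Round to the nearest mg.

8582 mg

τ/t½ = 72/42 ≈ 1.7143, so f = (1/2)^(72/42) ≈ 0.304753.
Cmin,ss = (D/Vd)·f/(1−f), so D = Cmin,ss·Vd·(1−f)/f.
D = 22 × 171 × (1−f)/f ≈ 22 × 171 × 2.28135 ≈ 8582.44 mg.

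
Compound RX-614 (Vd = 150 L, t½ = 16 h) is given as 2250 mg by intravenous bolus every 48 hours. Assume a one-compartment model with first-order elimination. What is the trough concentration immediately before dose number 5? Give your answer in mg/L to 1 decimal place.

2.1 mg/L

f = (1/2)^(τ/t½) = (1/2)^(48/16) ≈ 0.1250.
C₀ = D/Vd = 2250/150 ≈ 15.000 mg/L.
Before the 5th dose, 4 doses have been given. Superposition: Cmin = C₀·(f + f² + … + f^4).
≈ 15.000 × (0.1250 + 0.0156 + 0.0020 + 0.0002) ≈ 15.000 × 0.1428 ≈ 2.142 mg/L.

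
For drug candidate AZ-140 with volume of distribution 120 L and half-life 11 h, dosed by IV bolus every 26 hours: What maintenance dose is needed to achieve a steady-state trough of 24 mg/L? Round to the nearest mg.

11942 mg

τ/t½ = 26/11 ≈ 2.3636, so f = (1/2)^(26/11) ≈ 0.194301.
Cmin,ss = (D/Vd)·f/(1−f), so D = Cmin,ss·Vd·(1−f)/f.
D = 24 × 120 × (1−f)/f ≈ 24 × 120 × 4.14665 ≈ 11942.35 mg.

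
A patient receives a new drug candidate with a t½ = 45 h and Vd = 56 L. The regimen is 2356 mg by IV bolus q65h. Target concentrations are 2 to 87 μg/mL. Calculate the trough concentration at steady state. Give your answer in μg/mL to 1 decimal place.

24.4 μg/mL

k = ln2/t½ = ln2/45 ≈ 0.015403 h⁻¹; fraction remaining f = e^(−kτ) = e^(−0.015403×65) ≈ 0.3674.
Each bolus raises the concentration by D/Vd = 2356/56 ≈ 42.071 μg/mL.
Steady-state trough Cmin,ss = C₀·f/(1−f) ≈ 42.071 × 0.3674/0.6326 ≈ 24.434 μg/mL.
Trough 24.4 μg/mL vs MEC 2 μg/mL: adequate.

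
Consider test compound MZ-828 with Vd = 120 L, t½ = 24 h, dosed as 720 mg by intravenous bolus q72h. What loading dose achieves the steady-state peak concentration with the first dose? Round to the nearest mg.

823 mg

f = (1/2)^(72/24) ≈ 0.125000; accumulation ratio R = 1/(1−f) ≈ 1.14286.
Loading dose to hit Cmax,ss on first dose: D_load = D_maint·R ≈ 720 × 1.14286 ≈ 822.86 mg.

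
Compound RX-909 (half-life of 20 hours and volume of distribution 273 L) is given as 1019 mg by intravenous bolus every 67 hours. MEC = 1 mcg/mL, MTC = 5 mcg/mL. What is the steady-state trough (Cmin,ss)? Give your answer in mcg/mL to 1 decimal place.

Over one 67-h interval, 67/20 ≈ 3.35 half-lives elapse, leaving f ≈ 0.0981 of each dose.
Accumulation ratio R = 1/(1 − f) ≈ 1/0.9019 ≈ 1.1088.
Each bolus raises the concentration by D/Vd = 1019/273 ≈ 3.733 mcg/mL.
Steady-state peak Cmax,ss = C₀·R ≈ 3.733 × 1.1088 ≈ 4.139 mcg/mL.
Steady-state trough Cmin,ss = Cmax,ss·f ≈ 4.139 × 0.0981 ≈ 0.406 mcg/mL.
Trough 0.4 mcg/mL vs MEC 1 mcg/mL: subtherapeutic.

0.4 mcg/mL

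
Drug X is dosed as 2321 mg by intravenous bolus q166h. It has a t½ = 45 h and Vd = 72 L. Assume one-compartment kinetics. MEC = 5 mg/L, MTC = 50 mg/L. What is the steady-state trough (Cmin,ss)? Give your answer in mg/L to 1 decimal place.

Over one 166-h interval, 166/45 ≈ 3.6889 half-lives elapse, leaving f ≈ 0.0775 of each dose.
At steady state, accumulation factor R = 1/(1 − e^(−kτ)) ≈ 1.0840.
Each bolus raises the concentration by D/Vd = 2321/72 ≈ 32.236 mg/L.
Cmax,ss = C₀/(1 − f) ≈ 32.236/0.9225 ≈ 34.944 mg/L.
Steady-state trough Cmin,ss = Cmax,ss·f ≈ 34.944 × 0.0775 ≈ 2.708 mg/L.
Trough 2.7 mg/L vs MEC 5 mg/L: subtherapeutic.

2.7 mg/L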